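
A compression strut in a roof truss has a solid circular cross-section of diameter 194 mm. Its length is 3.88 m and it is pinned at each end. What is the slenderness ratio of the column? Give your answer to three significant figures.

For a solid circle r = d/4 = 194/4 = 48.50 mm
L_e = K·L = 1 × 3.88 m = 3.880 m = 3880.0 mm
λ = L_e / r_min = 3880.0 / 48.50 = 80.0

λ ≈ 80.0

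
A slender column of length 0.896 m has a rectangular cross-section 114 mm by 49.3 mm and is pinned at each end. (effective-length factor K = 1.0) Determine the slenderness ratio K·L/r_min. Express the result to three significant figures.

For a rectangle r_min = b/√12 = 49.3/√12 = 14.23 mm
L_e = K·L = 1 × 0.896 m = 0.8960 m = 896.00 mm
λ = L_e / r_min = 896.00 / 14.23 = 63.0

λ ≈ 63.0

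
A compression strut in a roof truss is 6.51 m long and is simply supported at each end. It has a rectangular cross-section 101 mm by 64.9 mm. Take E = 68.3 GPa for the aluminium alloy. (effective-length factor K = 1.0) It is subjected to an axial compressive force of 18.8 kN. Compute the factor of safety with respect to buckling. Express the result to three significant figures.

Buckling occurs about the weak axis: I_min = h·b³/12 with b = 64.9 mm (the shorter side).
I_min = 101×64.9³/12 = 2.301×10^6 mm⁴
I = 2.301×10^6 mm⁴ = 2.301×10^-6 m⁴
Effective length L_e = K·L = 1 × 6.51 = 6.510 m
P_cr = π²EI / L_e² = π² × 68.3×10⁹ × 2.301×10^-6 / 6.510² = 3.660×10^4 N
Factor of safety n = P_cr / P = 36.596 / 18.8 = 1.95

n ≈ 1.95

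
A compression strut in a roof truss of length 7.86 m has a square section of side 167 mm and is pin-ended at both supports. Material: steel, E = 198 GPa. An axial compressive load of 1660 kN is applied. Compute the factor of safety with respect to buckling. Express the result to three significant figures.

n ≈ 1.24

I = a⁴/12 = 167⁴/12 = 6.482×10^7 mm⁴
I = 6.482×10^7 mm⁴ = 6.482×10^-5 m⁴
Effective length L_e = K·L = 1 × 7.86 = 7.860 m
P_cr = π²EI / L_e² = π² × 198×10⁹ × 6.482×10^-5 / 7.860² = 2.050×10^6 N
Factor of safety n = P_cr / P = 2050.2 / 1660 = 1.24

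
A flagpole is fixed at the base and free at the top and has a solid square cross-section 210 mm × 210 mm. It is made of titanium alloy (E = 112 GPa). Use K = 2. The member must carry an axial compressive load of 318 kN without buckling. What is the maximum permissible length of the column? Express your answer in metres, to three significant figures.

L_max ≈ 11.9 m

I = a⁴/12 = 210⁴/12 = 1.621×10^8 mm⁴
I = 1.621×10^-4 m⁴
At the buckling limit P_cr = P = 3.180×10^5 N
From P_cr = π²EI/(K·L)²:  L = (1/K)·√(π²EI/P_cr) = (1/2)·√(π²×1.12×10^11×1.621×10^-4/3.180×10^5)
L = 11.9 m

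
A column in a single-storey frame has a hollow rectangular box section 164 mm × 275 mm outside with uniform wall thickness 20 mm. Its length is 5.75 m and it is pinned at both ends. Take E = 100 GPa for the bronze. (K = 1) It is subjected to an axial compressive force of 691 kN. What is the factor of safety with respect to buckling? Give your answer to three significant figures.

n ≈ 2.75

Inner dimensions: h_i = 275 − 2×20 = 235.0 mm, b_i = 164 − 2×20 = 124.0 mm
Weak-axis I_min = (h_o·b_o³ − h_i·b_i³)/12 with b_o = 164, b_i = 124.0 mm (shorter outer/inner sides).
I_min = (275×164³ − 235.0×124.0³)/12 = 6.375×10^7 mm⁴
I = 6.375×10^7 mm⁴ = 6.375×10^-5 m⁴
Effective length L_e = K·L = 1 × 5.75 = 5.750 m
P_cr = π²EI / L_e² = π² × 100×10⁹ × 6.375×10^-5 / 5.750² = 1.903×10^6 N
Factor of safety n = P_cr / P = 1902.9 / 691 = 2.75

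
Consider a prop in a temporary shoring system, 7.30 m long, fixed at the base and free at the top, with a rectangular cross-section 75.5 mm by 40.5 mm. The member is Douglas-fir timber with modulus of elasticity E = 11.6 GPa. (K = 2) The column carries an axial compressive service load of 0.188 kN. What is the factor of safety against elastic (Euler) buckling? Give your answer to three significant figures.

Buckling occurs about the weak axis: I_min = h·b³/12 with b = 40.5 mm (the shorter side).
I_min = 75.5×40.5³/12 = 4.180×10^5 mm⁴
I = 4.180×10^5 mm⁴ = 4.180×10^-7 m⁴
Effective length L_e = K·L = 2 × 7.30 = 14.60 m
P_cr = π²EI / L_e² = π² × 11.6×10⁹ × 4.180×10^-7 / 14.60² = 224.5 N
Factor of safety n = P_cr / P = 0.22448 / 0.188 = 1.19

n ≈ 1.19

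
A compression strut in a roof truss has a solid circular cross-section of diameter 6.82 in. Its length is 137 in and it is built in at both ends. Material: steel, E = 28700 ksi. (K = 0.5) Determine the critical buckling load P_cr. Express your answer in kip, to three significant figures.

I = πd⁴/64 = π×6.82⁴/64 = 106.2 in⁴
Effective length L_e = K·L = 0.5 × 137 = 68.50 in
P_cr = π²EI / L_e² = π² × 28700×10³ × 106.2 / 68.50² = 6.411×10^6 lb

P_cr ≈ 6410 kip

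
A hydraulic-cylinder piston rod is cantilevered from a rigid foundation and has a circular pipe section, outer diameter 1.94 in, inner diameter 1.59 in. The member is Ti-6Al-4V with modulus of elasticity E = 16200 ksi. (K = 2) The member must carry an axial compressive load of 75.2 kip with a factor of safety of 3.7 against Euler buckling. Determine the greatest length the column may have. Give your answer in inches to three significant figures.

L_max ≈ 7.40 in

d_o = 1.94 in, d_i = 1.59 in
I = π(d_o⁴ − d_i⁴)/64 = π(1.94⁴ − 1.590⁴)/64 = 0.3816 in⁴
Required critical load P_cr = n·P = 3.7 × 75.2 = 278.2 kip = 2.782×10^5 lb
From P_cr = π²EI/(K·L)²:  L = (1/K)·√(π²EI/P_cr) = (1/2)·√(π²×1.62×10^7×0.3816/2.782×10^5)
L = 7.40 in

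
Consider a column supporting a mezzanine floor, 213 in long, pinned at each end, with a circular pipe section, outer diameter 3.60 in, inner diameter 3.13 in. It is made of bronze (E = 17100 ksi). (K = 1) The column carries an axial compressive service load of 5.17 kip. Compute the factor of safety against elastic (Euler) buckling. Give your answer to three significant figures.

n ≈ 2.54

d_o = 3.60 in, d_i = 3.13 in
I = π(d_o⁴ − d_i⁴)/64 = π(3.60⁴ − 3.130⁴)/64 = 3.533 in⁴
Effective length L_e = K·L = 1 × 213 = 213.0 in
P_cr = π²EI / L_e² = π² × 17100×10³ × 3.533 / 213.0² = 1.314×10^4 lb
Factor of safety n = P_cr / P = 13.144 / 5.17 = 2.54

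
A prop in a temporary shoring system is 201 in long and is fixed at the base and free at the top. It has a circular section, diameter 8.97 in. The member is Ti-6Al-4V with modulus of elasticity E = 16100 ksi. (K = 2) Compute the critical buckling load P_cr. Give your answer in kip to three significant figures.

P_cr ≈ 312 kip

I = πd⁴/64 = π×8.97⁴/64 = 317.8 in⁴
Effective length L_e = K·L = 2 × 201 = 402.0 in
P_cr = π²EI / L_e² = π² × 16100×10³ × 317.8 / 402.0² = 3.125×10^5 lb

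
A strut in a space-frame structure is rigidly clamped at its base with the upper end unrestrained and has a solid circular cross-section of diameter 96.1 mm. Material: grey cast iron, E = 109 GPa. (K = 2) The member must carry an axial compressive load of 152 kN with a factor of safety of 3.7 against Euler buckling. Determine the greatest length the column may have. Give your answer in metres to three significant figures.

L_max ≈ 1.41 m

I = πd⁴/64 = π×96.1⁴/64 = 4.187×10^6 mm⁴
I = 4.187×10^-6 m⁴
Required critical load P_cr = n·P = 3.7 × 152 = 562.4 kN = 5.624×10^5 N
From P_cr = π²EI/(K·L)²:  L = (1/K)·√(π²EI/P_cr) = (1/2)·√(π²×1.09×10^11×4.187×10^-6/5.624×10^5)
L = 1.41 m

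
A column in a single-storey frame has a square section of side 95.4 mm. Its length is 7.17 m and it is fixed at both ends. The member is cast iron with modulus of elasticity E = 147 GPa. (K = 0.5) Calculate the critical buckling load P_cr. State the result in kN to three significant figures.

I = a⁴/12 = 95.4⁴/12 = 6.903×10^6 mm⁴
I = 6.903×10^6 mm⁴ = 6.903×10^-6 m⁴
Effective length L_e = K·L = 0.5 × 7.17 = 3.585 m
P_cr = π²EI / L_e² = π² × 147×10⁹ × 6.903×10^-6 / 3.585² = 7.792×10^5 N

P_cr ≈ 779 kN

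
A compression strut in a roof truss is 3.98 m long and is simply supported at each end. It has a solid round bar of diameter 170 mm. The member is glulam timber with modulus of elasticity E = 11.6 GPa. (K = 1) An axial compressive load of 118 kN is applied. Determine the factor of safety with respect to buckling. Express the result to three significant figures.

I = πd⁴/64 = π×170⁴/64 = 4.100×10^7 mm⁴
I = 4.100×10^7 mm⁴ = 4.100×10^-5 m⁴
Effective length L_e = K·L = 1 × 3.98 = 3.980 m
P_cr = π²EI / L_e² = π² × 11.6×10⁹ × 4.100×10^-5 / 3.980² = 2.963×10^5 N
Factor of safety n = P_cr / P = 296.32 / 118 = 2.51

n ≈ 2.51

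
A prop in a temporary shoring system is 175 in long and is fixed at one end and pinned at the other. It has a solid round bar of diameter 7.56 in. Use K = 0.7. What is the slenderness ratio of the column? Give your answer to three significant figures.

For a solid circle r = d/4 = 7.56/4 = 1.890 in
L_e = K·L = 0.7 × 175 = 122.5 in
λ = L_e / r_min = 122.50 / 1.890 = 64.8

λ ≈ 64.8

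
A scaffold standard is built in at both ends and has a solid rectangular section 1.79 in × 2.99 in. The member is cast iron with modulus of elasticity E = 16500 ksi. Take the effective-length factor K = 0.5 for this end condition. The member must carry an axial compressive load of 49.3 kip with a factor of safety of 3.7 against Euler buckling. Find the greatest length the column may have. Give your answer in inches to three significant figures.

L_max ≈ 71.4 in

Buckling occurs about the weak axis: I_min = h·b³/12 with b = 1.79 in (the shorter side).
I_min = 2.99×1.79³/12 = 1.429 in⁴
Required critical load P_cr = n·P = 3.7 × 49.3 = 182.4 kip = 1.824×10^5 lb
From P_cr = π²EI/(K·L)²:  L = (1/K)·√(π²EI/P_cr) = (1/0.5)·√(π²×1.65×10^7×1.429/1.824×10^5)
L = 71.4 in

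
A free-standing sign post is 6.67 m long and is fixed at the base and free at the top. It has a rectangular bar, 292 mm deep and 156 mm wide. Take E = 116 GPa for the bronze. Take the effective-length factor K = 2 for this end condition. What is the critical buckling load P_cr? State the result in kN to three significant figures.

P_cr ≈ 594 kN

Buckling occurs about the weak axis: I_min = h·b³/12 with b = 156 mm (the shorter side).
I_min = 292×156³/12 = 9.238×10^7 mm⁴
I = 9.238×10^7 mm⁴ = 9.238×10^-5 m⁴
Effective length L_e = K·L = 2 × 6.67 = 13.34 m
P_cr = π²EI / L_e² = π² × 116×10⁹ × 9.238×10^-5 / 13.34² = 5.943×10^5 N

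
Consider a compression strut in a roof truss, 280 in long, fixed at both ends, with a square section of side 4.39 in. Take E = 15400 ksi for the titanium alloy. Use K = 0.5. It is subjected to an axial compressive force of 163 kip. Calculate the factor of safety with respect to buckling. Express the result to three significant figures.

I = a⁴/12 = 4.39⁴/12 = 30.95 in⁴
Effective length L_e = K·L = 0.5 × 280 = 140.0 in
P_cr = π²EI / L_e² = π² × 15400×10³ × 30.95 / 140.0² = 2.400×10^5 lb
Factor of safety n = P_cr / P = 240.02 / 163 = 1.47

n ≈ 1.47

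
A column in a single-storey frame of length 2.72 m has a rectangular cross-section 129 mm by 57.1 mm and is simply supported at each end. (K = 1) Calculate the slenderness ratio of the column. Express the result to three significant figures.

For a rectangle r_min = b/√12 = 57.1/√12 = 16.48 mm
L_e = K·L = 1 × 2.72 m = 2.720 m = 2720.0 mm
λ = L_e / r_min = 2720.0 / 16.48 = 165

λ ≈ 165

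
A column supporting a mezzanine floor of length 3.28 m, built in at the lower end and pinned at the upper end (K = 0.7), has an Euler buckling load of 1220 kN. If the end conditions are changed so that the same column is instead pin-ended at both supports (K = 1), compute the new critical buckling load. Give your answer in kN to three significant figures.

P_cr ∝ 1/K², so P_cr,new = P_cr,old × (K_old/K_new)² = 1220 × (0.7/1)²
= 1220 × 0.4900 = 598 kN

P_cr ≈ 598 kN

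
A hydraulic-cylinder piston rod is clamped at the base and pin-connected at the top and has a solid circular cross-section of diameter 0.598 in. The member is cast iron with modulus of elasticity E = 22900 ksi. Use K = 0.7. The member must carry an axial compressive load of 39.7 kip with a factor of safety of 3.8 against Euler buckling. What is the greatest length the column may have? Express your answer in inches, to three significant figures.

I = πd⁴/64 = π×0.598⁴/64 = 6.277×10^-3 in⁴
Required critical load P_cr = n·P = 3.8 × 39.7 = 150.9 kip = 1.509×10^5 lb
From P_cr = π²EI/(K·L)²:  L = (1/K)·√(π²EI/P_cr) = (1/0.7)·√(π²×2.29×10^7×6.277×10^-3/1.509×10^5)
L = 4.38 in

L_max ≈ 4.38 in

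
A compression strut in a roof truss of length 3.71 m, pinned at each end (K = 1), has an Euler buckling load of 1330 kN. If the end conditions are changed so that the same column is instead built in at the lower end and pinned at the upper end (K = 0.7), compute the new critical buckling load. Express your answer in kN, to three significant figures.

P_cr ∝ 1/K², so P_cr,new = P_cr,old × (K_old/K_new)² = 1330 × (1/0.7)²
= 1330 × 2.041 = 2710 kN

P_cr ≈ 2710 kN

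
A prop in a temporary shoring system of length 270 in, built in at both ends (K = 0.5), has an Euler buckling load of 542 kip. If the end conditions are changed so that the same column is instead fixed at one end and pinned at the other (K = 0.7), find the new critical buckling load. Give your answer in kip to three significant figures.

P_cr ∝ 1/K², so P_cr,new = P_cr,old × (K_old/K_new)² = 542 × (0.5/0.7)²
= 542 × 0.5102 = 277 kip

P_cr ≈ 277 kip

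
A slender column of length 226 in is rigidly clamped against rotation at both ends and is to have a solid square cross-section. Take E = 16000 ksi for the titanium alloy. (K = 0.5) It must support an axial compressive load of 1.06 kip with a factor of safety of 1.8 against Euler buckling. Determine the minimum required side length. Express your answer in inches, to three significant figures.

a ≈ 1.17 in

Required P_cr = n·P = 1.8 × 1.06 = 1.908 kip
L_e = K·L = 0.5 × 226 = 113.0 in
Required I = P_cr·L_e²/(π²E) = 1.908×10^3 × 113.0² / (π² × 1.60×10^7) = 0.1543 in⁴
Solid square: I = a⁴/12  ⇒  a = (12I)^(1/4) = (12×0.1543)^(1/4) = 1.17 in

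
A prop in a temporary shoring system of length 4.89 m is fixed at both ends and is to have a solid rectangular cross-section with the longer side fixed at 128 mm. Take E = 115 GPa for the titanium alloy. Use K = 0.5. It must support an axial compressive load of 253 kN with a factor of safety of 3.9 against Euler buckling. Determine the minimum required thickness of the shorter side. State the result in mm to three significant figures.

Required P_cr = n·P = 3.9 × 253 = 986.7 kN
L_e = K·L = 0.5 × 4.89 = 2.445 m
Required I = P_cr·L_e²/(π²E) = 9.867×10^5 × 2.445² / (π² × 1.15×10^11) = 5.197×10^-6 m⁴
I_req = 5.197×10^6 mm⁴
Rectangle, weak axis: I_min = h·b³/12 with h = 128 mm fixed  ⇒  b = (12I/h)^(1/3) = 78.7 mm

b ≈ 78.7 mm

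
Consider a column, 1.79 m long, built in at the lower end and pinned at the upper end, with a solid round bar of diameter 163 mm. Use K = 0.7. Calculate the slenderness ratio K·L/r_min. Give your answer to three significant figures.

λ ≈ 30.7

For a solid circle r = d/4 = 163/4 = 40.75 mm
L_e = K·L = 0.7 × 1.79 m = 1.253 m = 1253.0 mm
λ = L_e / r_min = 1253.0 / 40.75 = 30.7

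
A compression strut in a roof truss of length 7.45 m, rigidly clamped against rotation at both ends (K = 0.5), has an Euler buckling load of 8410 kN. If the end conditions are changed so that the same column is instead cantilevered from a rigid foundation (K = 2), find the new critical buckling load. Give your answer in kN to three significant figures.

P_cr ≈ 526 kN

P_cr ∝ 1/K², so P_cr,new = P_cr,old × (K_old/K_new)² = 8410 × (0.5/2)²
= 8410 × 0.06250 = 526 kN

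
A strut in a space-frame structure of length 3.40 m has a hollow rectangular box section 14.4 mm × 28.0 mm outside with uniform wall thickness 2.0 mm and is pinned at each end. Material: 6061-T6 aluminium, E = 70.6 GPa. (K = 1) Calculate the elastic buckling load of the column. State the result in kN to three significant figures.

Inner dimensions: h_i = 28.0 − 2×2.0 = 24.00 mm, b_i = 14.4 − 2×2.0 = 10.40 mm
Weak-axis I_min = (h_o·b_o³ − h_i·b_i³)/12 with b_o = 14.4, b_i = 10.40 mm (shorter outer/inner sides).
I_min = (28.0×14.4³ − 24.00×10.40³)/12 = 4.718×10^3 mm⁴
I = 4.718×10^3 mm⁴ = 4.718×10^-9 m⁴
Effective length L_e = K·L = 1 × 3.40 = 3.400 m
P_cr = π²EI / L_e² = π² × 70.6×10⁹ × 4.718×10^-9 / 3.400² = 284.4 N

P_cr ≈ 0.284 kN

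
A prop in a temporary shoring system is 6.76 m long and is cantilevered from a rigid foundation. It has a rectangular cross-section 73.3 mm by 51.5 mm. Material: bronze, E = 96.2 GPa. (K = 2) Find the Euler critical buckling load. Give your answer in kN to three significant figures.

Buckling occurs about the weak axis: I_min = h·b³/12 with b = 51.5 mm (the shorter side).
I_min = 73.3×51.5³/12 = 8.343×10^5 mm⁴
I = 8.343×10^5 mm⁴ = 8.343×10^-7 m⁴
Effective length L_e = K·L = 2 × 6.76 = 13.52 m
P_cr = π²EI / L_e² = π² × 96.2×10⁹ × 8.343×10^-7 / 13.52² = 4.334×10^3 N

P_cr ≈ 4.33 kN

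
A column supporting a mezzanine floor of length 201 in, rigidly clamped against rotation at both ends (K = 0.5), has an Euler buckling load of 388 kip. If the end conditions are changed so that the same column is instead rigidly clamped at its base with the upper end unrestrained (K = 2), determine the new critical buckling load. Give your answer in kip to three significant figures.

P_cr ≈ 24.2 kip

P_cr ∝ 1/K², so P_cr,new = P_cr,old × (K_old/K_new)² = 388 × (0.5/2)²
= 388 × 0.06250 = 24.2 kip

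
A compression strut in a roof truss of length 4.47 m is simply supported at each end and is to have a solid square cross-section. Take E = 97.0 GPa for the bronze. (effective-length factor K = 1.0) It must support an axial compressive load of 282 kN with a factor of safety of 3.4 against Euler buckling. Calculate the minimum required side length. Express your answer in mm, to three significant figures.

a ≈ 124 mm

Required P_cr = n·P = 3.4 × 282 = 958.8 kN
L_e = K·L = 1 × 4.47 = 4.470 m
Required I = P_cr·L_e²/(π²E) = 9.588×10^5 × 4.470² / (π² × 9.70×10^10) = 2.001×10^-5 m⁴
I_req = 2.001×10^7 mm⁴
Solid square: I = a⁴/12  ⇒  a = (12I)^(1/4) = (12×2.001×10^7)^(1/4) = 124 mm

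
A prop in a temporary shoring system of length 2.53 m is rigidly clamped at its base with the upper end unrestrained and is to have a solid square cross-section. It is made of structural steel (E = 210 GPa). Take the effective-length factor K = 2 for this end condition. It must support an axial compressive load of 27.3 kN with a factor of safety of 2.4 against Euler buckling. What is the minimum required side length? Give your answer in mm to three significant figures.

Required P_cr = n·P = 2.4 × 27.3 = 65.52 kN
L_e = K·L = 2 × 2.53 = 5.060 m
Required I = P_cr·L_e²/(π²E) = 6.552×10^4 × 5.060² / (π² × 2.10×10^11) = 8.094×10^-7 m⁴
I_req = 8.094×10^5 mm⁴
Solid square: I = a⁴/12  ⇒  a = (12I)^(1/4) = (12×8.094×10^5)^(1/4) = 55.8 mm

a ≈ 55.8 mm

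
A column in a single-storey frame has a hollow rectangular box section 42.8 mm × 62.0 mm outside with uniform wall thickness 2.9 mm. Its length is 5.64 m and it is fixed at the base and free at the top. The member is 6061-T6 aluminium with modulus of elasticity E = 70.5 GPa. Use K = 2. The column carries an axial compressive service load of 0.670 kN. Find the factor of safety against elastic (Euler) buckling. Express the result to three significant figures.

n ≈ 1.37

Inner dimensions: h_i = 62.0 − 2×2.9 = 56.20 mm, b_i = 42.8 − 2×2.9 = 37.00 mm
Weak-axis I_min = (h_o·b_o³ − h_i·b_i³)/12 with b_o = 42.8, b_i = 37.00 mm (shorter outer/inner sides).
I_min = (62.0×42.8³ − 56.20×37.00³)/12 = 1.679×10^5 mm⁴
I = 1.679×10^5 mm⁴ = 1.679×10^-7 m⁴
Effective length L_e = K·L = 2 × 5.64 = 11.28 m
P_cr = π²EI / L_e² = π² × 70.5×10⁹ × 1.679×10^-7 / 11.28² = 917.9 N
Factor of safety n = P_cr / P = 0.91793 / 0.670 = 1.37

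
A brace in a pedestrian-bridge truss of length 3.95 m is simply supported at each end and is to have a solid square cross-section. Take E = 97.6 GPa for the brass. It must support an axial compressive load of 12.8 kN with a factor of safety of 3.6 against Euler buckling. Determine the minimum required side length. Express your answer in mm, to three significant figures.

Required P_cr = n·P = 3.6 × 12.8 = 46.08 kN
L_e = K·L = 1 × 3.95 = 3.950 m
Required I = P_cr·L_e²/(π²E) = 4.608×10^4 × 3.950² / (π² × 9.76×10^10) = 7.464×10^-7 m⁴
I_req = 7.464×10^5 mm⁴
Solid square: I = a⁴/12  ⇒  a = (12I)^(1/4) = (12×7.464×10^5)^(1/4) = 54.7 mm

a ≈ 54.7 mm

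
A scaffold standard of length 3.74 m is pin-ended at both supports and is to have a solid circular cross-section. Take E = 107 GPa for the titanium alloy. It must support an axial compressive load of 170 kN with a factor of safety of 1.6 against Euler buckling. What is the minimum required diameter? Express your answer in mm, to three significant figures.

d ≈ 92.6 mm

Required P_cr = n·P = 1.6 × 170 = 272.0 kN
L_e = K·L = 1 × 3.74 = 3.740 m
Required I = P_cr·L_e²/(π²E) = 2.720×10^5 × 3.740² / (π² × 1.07×10^11) = 3.603×10^-6 m⁴
I_req = 3.603×10^6 mm⁴
Solid circle: I = πd⁴/64  ⇒  d = (64I/π)^(1/4) = (64×3.603×10^6/π)^(1/4) = 92.6 mm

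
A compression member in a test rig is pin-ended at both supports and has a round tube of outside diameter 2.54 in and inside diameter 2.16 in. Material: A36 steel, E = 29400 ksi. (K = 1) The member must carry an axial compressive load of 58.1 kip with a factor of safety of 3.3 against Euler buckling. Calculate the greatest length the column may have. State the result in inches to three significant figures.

L_max ≈ 38.4 in

d_o = 2.54 in, d_i = 2.16 in
I = π(d_o⁴ − d_i⁴)/64 = π(2.54⁴ − 2.160⁴)/64 = 0.9746 in⁴
Required critical load P_cr = n·P = 3.3 × 58.1 = 191.7 kip = 1.917×10^5 lb
From P_cr = π²EI/(K·L)²:  L = (1/K)·√(π²EI/P_cr) = (1/1)·√(π²×2.94×10^7×0.9746/1.917×10^5)
L = 38.4 in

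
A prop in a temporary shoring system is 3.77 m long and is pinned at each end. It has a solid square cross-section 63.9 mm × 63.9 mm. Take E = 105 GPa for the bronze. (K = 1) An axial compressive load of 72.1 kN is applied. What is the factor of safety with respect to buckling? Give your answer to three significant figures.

I = a⁴/12 = 63.9⁴/12 = 1.389×10^6 mm⁴
I = 1.389×10^6 mm⁴ = 1.389×10^-6 m⁴
Effective length L_e = K·L = 1 × 3.77 = 3.770 m
P_cr = π²EI / L_e² = π² × 105×10⁹ × 1.389×10^-6 / 3.770² = 1.013×10^5 N
Factor of safety n = P_cr / P = 101.30 / 72.1 = 1.41

n ≈ 1.41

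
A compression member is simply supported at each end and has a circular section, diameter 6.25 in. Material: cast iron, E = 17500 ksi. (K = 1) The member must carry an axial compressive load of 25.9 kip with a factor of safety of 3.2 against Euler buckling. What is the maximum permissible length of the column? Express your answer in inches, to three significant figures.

L_max ≈ 395 in

I = πd⁴/64 = π×6.25⁴/64 = 74.90 in⁴
Required critical load P_cr = n·P = 3.2 × 25.9 = 82.88 kip = 8.288×10^4 lb
From P_cr = π²EI/(K·L)²:  L = (1/K)·√(π²EI/P_cr) = (1/1)·√(π²×1.75×10^7×74.90/8.288×10^4)
L = 395 in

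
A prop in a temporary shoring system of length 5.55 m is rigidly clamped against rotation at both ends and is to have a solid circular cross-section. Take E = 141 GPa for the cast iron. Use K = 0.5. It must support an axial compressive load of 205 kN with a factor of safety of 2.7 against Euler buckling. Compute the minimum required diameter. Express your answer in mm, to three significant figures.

Required P_cr = n·P = 2.7 × 205 = 553.5 kN
L_e = K·L = 0.5 × 5.55 = 2.775 m
Required I = P_cr·L_e²/(π²E) = 5.535×10^5 × 2.775² / (π² × 1.41×10^11) = 3.063×10^-6 m⁴
I_req = 3.063×10^6 mm⁴
Solid circle: I = πd⁴/64  ⇒  d = (64I/π)^(1/4) = (64×3.063×10^6/π)^(1/4) = 88.9 mm

d ≈ 88.9 mm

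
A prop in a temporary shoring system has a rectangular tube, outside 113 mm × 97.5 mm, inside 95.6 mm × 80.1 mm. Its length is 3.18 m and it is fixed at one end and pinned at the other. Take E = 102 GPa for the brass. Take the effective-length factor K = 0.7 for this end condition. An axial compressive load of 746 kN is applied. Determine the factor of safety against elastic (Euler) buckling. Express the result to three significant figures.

Weak-axis I_min = (h_o·b_o³ − h_i·b_i³)/12 with b_o = 97.5, b_i = 80.10 mm (shorter outer/inner sides).
I_min = (113×97.5³ − 95.60×80.10³)/12 = 4.634×10^6 mm⁴
I = 4.634×10^6 mm⁴ = 4.634×10^-6 m⁴
Effective length L_e = K·L = 0.7 × 3.18 = 2.226 m
P_cr = π²EI / L_e² = π² × 102×10⁹ × 4.634×10^-6 / 2.226² = 9.414×10^5 N
Factor of safety n = P_cr / P = 941.40 / 746 = 1.26

n ≈ 1.26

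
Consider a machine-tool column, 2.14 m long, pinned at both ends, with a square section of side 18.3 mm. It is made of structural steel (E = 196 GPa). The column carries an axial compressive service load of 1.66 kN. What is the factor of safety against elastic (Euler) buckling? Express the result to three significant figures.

I = a⁴/12 = 18.3⁴/12 = 9.346×10^3 mm⁴
I = 9.346×10^3 mm⁴ = 9.346×10^-9 m⁴
Effective length L_e = K·L = 1 × 2.14 = 2.140 m
P_cr = π²EI / L_e² = π² × 196×10⁹ × 9.346×10^-9 / 2.140² = 3.948×10^3 N
Factor of safety n = P_cr / P = 3.9478 / 1.66 = 2.38

n ≈ 2.38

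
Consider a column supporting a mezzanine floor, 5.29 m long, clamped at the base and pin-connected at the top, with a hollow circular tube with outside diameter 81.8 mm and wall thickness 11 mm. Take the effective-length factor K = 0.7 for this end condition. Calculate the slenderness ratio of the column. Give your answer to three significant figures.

λ ≈ 146

Inner diameter d_i = 81.8 − 2×11 = 59.80 mm
I = π(d_o⁴ − d_i⁴)/64 = π(81.8⁴ − 59.80⁴)/64 = 1.570×10^6 mm⁴
A = 2.447×10^3 mm²;  r_min = √(I/A) = √(1.570×10^6/2.447×10^3) = 25.33 mm
L_e = K·L = 0.7 × 5.29 m = 3.703 m = 3703.0 mm
λ = L_e / r_min = 3703.0 / 25.33 = 146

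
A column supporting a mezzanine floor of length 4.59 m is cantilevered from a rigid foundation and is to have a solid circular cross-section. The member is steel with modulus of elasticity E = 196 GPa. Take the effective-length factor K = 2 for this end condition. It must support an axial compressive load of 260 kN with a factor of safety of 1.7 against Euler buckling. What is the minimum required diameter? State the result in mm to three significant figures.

Required P_cr = n·P = 1.7 × 260 = 442.0 kN
L_e = K·L = 2 × 4.59 = 9.180 m
Required I = P_cr·L_e²/(π²E) = 4.420×10^5 × 9.180² / (π² × 1.96×10^11) = 1.926×10^-5 m⁴
I_req = 1.926×10^7 mm⁴
Solid circle: I = πd⁴/64  ⇒  d = (64I/π)^(1/4) = (64×1.926×10^7/π)^(1/4) = 141 mm

d ≈ 141 mm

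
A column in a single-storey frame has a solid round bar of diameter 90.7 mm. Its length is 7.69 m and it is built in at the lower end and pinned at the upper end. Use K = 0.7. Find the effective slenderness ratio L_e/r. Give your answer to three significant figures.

λ ≈ 237

For a solid circle r = d/4 = 90.7/4 = 22.68 mm
L_e = K·L = 0.7 × 7.69 m = 5.383 m = 5383.0 mm
λ = L_e / r_min = 5383.0 / 22.68 = 237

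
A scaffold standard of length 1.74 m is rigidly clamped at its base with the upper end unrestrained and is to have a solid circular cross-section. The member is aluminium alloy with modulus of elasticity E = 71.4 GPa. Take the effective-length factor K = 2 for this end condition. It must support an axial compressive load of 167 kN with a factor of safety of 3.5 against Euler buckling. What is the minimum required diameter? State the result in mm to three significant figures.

d ≈ 120 mm

Required P_cr = n·P = 3.5 × 167 = 584.5 kN
L_e = K·L = 2 × 1.74 = 3.480 m
Required I = P_cr·L_e²/(π²E) = 5.845×10^5 × 3.480² / (π² × 7.14×10^10) = 1.004×10^-5 m⁴
I_req = 1.004×10^7 mm⁴
Solid circle: I = πd⁴/64  ⇒  d = (64I/π)^(1/4) = (64×1.004×10^7/π)^(1/4) = 120 mm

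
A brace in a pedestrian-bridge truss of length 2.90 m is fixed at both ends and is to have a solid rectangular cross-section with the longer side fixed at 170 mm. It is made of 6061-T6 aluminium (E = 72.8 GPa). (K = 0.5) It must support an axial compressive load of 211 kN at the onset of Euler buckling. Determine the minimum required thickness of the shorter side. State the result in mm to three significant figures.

L_e = K·L = 0.5 × 2.90 = 1.450 m
Required I = P_cr·L_e²/(π²E) = 2.110×10^5 × 1.450² / (π² × 7.28×10^10) = 6.174×10^-7 m⁴
I_req = 6.174×10^5 mm⁴
Rectangle, weak axis: I_min = h·b³/12 with h = 170 mm fixed  ⇒  b = (12I/h)^(1/3) = 35.2 mm

b ≈ 35.2 mm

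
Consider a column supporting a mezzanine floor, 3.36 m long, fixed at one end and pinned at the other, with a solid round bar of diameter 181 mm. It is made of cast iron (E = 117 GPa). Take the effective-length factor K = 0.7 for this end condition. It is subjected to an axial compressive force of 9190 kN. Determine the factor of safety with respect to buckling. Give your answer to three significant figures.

I = πd⁴/64 = π×181⁴/64 = 5.268×10^7 mm⁴
I = 5.268×10^7 mm⁴ = 5.268×10^-5 m⁴
Effective length L_e = K·L = 0.7 × 3.36 = 2.352 m
P_cr = π²EI / L_e² = π² × 117×10⁹ × 5.268×10^-5 / 2.352² = 1.100×10^7 N
Factor of safety n = P_cr / P = 10998 / 9190 = 1.20

n ≈ 1.20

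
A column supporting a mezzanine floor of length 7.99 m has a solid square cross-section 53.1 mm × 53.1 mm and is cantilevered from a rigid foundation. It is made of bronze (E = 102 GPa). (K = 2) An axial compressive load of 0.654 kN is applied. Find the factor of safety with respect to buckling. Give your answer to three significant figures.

I = a⁴/12 = 53.1⁴/12 = 6.625×10^5 mm⁴
I = 6.625×10^5 mm⁴ = 6.625×10^-7 m⁴
Effective length L_e = K·L = 2 × 7.99 = 15.98 m
P_cr = π²EI / L_e² = π² × 102×10⁹ × 6.625×10^-7 / 15.98² = 2.612×10^3 N
Factor of safety n = P_cr / P = 2.6118 / 0.654 = 3.99

n ≈ 3.99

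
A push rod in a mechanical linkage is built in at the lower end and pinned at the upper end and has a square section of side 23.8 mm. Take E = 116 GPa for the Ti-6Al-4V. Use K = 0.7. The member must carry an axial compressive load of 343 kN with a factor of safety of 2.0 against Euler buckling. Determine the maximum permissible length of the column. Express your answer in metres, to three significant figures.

L_max ≈ 0.302 m

I = a⁴/12 = 23.8⁴/12 = 2.674×10^4 mm⁴
I = 2.674×10^-8 m⁴
Required critical load P_cr = n·P = 2.0 × 343 = 686.0 kN = 6.860×10^5 N
From P_cr = π²EI/(K·L)²:  L = (1/K)·√(π²EI/P_cr) = (1/0.7)·√(π²×1.16×10^11×2.674×10^-8/6.860×10^5)
L = 0.302 m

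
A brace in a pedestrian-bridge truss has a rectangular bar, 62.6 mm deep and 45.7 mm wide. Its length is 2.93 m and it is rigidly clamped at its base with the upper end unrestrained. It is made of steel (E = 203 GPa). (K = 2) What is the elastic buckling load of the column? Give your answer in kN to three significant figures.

Buckling occurs about the weak axis: I_min = h·b³/12 with b = 45.7 mm (the shorter side).
I_min = 62.6×45.7³/12 = 4.979×10^5 mm⁴
I = 4.979×10^5 mm⁴ = 4.979×10^-7 m⁴
Effective length L_e = K·L = 2 × 2.93 = 5.860 m
P_cr = π²EI / L_e² = π² × 203×10⁹ × 4.979×10^-7 / 5.860² = 2.905×10^4 N

P_cr ≈ 29.0 kN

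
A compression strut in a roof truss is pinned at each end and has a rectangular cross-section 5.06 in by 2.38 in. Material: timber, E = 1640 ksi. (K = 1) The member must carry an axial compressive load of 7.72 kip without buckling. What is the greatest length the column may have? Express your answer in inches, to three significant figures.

Buckling occurs about the weak axis: I_min = h·b³/12 with b = 2.38 in (the shorter side).
I_min = 5.06×2.38³/12 = 5.685 in⁴
At the buckling limit P_cr = P = 7.720×10^3 lb
From P_cr = π²EI/(K·L)²:  L = (1/K)·√(π²EI/P_cr) = (1/1)·√(π²×1.64×10^6×5.685/7.720×10^3)
L = 109 in

L_max ≈ 109 in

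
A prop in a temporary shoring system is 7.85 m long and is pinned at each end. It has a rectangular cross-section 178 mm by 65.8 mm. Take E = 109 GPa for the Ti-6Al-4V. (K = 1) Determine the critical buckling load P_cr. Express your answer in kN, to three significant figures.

Buckling occurs about the weak axis: I_min = h·b³/12 with b = 65.8 mm (the shorter side).
I_min = 178×65.8³/12 = 4.226×10^6 mm⁴
I = 4.226×10^6 mm⁴ = 4.226×10^-6 m⁴
Effective length L_e = K·L = 1 × 7.85 = 7.850 m
P_cr = π²EI / L_e² = π² × 109×10⁹ × 4.226×10^-6 / 7.850² = 7.377×10^4 N

P_cr ≈ 73.8 kN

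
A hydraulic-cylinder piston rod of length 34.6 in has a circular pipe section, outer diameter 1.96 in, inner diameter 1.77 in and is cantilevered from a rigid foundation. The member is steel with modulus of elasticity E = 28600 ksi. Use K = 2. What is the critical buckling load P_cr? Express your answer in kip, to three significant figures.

P_cr ≈ 14.3 kip

d_o = 1.96 in, d_i = 1.77 in
I = π(d_o⁴ − d_i⁴)/64 = π(1.96⁴ − 1.770⁴)/64 = 0.2426 in⁴
Effective length L_e = K·L = 2 × 34.6 = 69.20 in
P_cr = π²EI / L_e² = π² × 28600×10³ × 0.2426 / 69.20² = 1.430×10^4 lb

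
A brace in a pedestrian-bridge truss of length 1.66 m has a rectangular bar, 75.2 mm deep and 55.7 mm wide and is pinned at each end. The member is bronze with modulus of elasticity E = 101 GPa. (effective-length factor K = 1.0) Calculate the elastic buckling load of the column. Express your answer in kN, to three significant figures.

Buckling occurs about the weak axis: I_min = h·b³/12 with b = 55.7 mm (the shorter side).
I_min = 75.2×55.7³/12 = 1.083×10^6 mm⁴
I = 1.083×10^6 mm⁴ = 1.083×10^-6 m⁴
Effective length L_e = K·L = 1 × 1.66 = 1.660 m
P_cr = π²EI / L_e² = π² × 101×10⁹ × 1.083×10^-6 / 1.660² = 3.917×10^5 N

P_cr ≈ 392 kN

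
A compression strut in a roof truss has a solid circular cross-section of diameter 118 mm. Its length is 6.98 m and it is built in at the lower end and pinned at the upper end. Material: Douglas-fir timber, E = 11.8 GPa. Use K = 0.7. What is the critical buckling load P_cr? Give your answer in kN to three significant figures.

P_cr ≈ 46.4 kN

I = πd⁴/64 = π×118⁴/64 = 9.517×10^6 mm⁴
I = 9.517×10^6 mm⁴ = 9.517×10^-6 m⁴
Effective length L_e = K·L = 0.7 × 6.98 = 4.886 m
P_cr = π²EI / L_e² = π² × 11.8×10⁹ × 9.517×10^-6 / 4.886² = 4.643×10^4 N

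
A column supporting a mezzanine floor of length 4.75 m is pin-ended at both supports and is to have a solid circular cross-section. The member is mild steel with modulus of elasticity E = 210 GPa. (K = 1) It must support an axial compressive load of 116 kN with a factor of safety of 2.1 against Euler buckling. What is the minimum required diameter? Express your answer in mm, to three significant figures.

Required P_cr = n·P = 2.1 × 116 = 243.6 kN
L_e = K·L = 1 × 4.75 = 4.750 m
Required I = P_cr·L_e²/(π²E) = 2.436×10^5 × 4.750² / (π² × 2.10×10^11) = 2.652×10^-6 m⁴
I_req = 2.652×10^6 mm⁴
Solid circle: I = πd⁴/64  ⇒  d = (64I/π)^(1/4) = (64×2.652×10^6/π)^(1/4) = 85.7 mm

d ≈ 85.7 mm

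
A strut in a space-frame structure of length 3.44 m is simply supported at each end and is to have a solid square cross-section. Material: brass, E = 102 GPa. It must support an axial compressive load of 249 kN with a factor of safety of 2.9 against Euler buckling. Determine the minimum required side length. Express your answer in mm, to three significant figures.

a ≈ 100 mm

Required P_cr = n·P = 2.9 × 249 = 722.1 kN
L_e = K·L = 1 × 3.44 = 3.440 m
Required I = P_cr·L_e²/(π²E) = 7.221×10^5 × 3.440² / (π² × 1.02×10^11) = 8.488×10^-6 m⁴
I_req = 8.488×10^6 mm⁴
Solid square: I = a⁴/12  ⇒  a = (12I)^(1/4) = (12×8.488×10^6)^(1/4) = 100 mm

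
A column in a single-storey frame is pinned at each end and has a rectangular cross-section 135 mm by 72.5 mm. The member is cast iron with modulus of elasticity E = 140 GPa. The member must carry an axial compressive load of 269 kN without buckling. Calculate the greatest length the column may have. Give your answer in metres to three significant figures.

L_max ≈ 4.69 m

Buckling occurs about the weak axis: I_min = h·b³/12 with b = 72.5 mm (the shorter side).
I_min = 135×72.5³/12 = 4.287×10^6 mm⁴
I = 4.287×10^-6 m⁴
At the buckling limit P_cr = P = 2.690×10^5 N
From P_cr = π²EI/(K·L)²:  L = (1/K)·√(π²EI/P_cr) = (1/1)·√(π²×1.40×10^11×4.287×10^-6/2.690×10^5)
L = 4.69 m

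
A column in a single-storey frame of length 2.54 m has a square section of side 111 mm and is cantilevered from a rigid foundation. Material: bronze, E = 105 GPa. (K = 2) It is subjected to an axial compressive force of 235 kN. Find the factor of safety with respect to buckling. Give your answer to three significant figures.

n ≈ 2.16

I = a⁴/12 = 111⁴/12 = 1.265×10^7 mm⁴
I = 1.265×10^7 mm⁴ = 1.265×10^-5 m⁴
Effective length L_e = K·L = 2 × 2.54 = 5.080 m
P_cr = π²EI / L_e² = π² × 105×10⁹ × 1.265×10^-5 / 5.080² = 5.080×10^5 N
Factor of safety n = P_cr / P = 508.01 / 235 = 2.16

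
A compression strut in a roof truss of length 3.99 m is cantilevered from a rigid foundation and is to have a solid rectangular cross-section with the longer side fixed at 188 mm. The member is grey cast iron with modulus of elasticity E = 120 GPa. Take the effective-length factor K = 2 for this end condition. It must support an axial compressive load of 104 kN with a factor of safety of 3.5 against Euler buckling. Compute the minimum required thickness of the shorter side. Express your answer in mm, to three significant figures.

b ≈ 108 mm

Required P_cr = n·P = 3.5 × 104 = 364.0 kN
L_e = K·L = 2 × 3.99 = 7.980 m
Required I = P_cr·L_e²/(π²E) = 3.640×10^5 × 7.980² / (π² × 1.20×10^11) = 1.957×10^-5 m⁴
I_req = 1.957×10^7 mm⁴
Rectangle, weak axis: I_min = h·b³/12 with h = 188 mm fixed  ⇒  b = (12I/h)^(1/3) = 108 mm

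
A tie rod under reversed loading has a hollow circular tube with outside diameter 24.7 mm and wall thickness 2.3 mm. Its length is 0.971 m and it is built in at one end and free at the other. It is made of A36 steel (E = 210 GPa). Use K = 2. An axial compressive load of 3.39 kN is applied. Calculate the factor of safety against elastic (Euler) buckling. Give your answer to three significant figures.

Inner diameter d_i = 24.7 − 2×2.3 = 20.10 mm
I = π(d_o⁴ − d_i⁴)/64 = π(24.7⁴ − 20.10⁴)/64 = 1.026×10^4 mm⁴
I = 1.026×10^4 mm⁴ = 1.026×10^-8 m⁴
Effective length L_e = K·L = 2 × 0.971 = 1.942 m
P_cr = π²EI / L_e² = π² × 210×10⁹ × 1.026×10^-8 / 1.942² = 5.638×10^3 N
Factor of safety n = P_cr / P = 5.6378 / 3.39 = 1.66

n ≈ 1.66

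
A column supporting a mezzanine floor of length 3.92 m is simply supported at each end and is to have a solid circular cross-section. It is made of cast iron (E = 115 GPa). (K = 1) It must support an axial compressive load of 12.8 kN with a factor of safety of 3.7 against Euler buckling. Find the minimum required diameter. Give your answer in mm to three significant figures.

d ≈ 60.1 mm

Required P_cr = n·P = 3.7 × 12.8 = 47.36 kN
L_e = K·L = 1 × 3.92 = 3.920 m
Required I = P_cr·L_e²/(π²E) = 4.736×10^4 × 3.920² / (π² × 1.15×10^11) = 6.412×10^-7 m⁴
I_req = 6.412×10^5 mm⁴
Solid circle: I = πd⁴/64  ⇒  d = (64I/π)^(1/4) = (64×6.412×10^5/π)^(1/4) = 60.1 mm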